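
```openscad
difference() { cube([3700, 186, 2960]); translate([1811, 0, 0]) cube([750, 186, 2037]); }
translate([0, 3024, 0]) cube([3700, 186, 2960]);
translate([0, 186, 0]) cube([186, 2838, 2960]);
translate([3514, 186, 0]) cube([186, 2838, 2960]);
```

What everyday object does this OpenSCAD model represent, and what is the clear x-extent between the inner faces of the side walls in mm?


A single room. The interior width is 3328 mm.

Four walls enclosing a rectangle with a door in the front wall — a room. Outside width 3700 minus two 186 mm walls gives 3328 mm.


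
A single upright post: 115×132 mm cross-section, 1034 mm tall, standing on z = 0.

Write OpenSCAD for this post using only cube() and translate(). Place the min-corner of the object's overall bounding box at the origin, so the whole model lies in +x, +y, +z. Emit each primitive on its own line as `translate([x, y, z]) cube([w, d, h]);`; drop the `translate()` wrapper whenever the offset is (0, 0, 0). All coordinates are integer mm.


cube([115, 132, 1034]);


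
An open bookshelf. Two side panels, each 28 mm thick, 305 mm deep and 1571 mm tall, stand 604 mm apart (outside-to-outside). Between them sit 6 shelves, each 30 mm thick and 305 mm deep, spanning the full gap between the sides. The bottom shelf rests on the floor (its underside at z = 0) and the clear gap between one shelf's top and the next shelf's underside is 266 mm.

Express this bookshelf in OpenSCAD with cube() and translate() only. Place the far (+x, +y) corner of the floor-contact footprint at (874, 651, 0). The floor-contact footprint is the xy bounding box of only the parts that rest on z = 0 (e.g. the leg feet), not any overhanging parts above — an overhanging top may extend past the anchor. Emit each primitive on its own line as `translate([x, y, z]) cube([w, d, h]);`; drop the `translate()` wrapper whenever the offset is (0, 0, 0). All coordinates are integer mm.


translate([270, 346, 0]) cube([28, 305, 1571]);
translate([846, 346, 0]) cube([28, 305, 1571]);
translate([298, 346, 0]) cube([548, 305, 30]);
translate([298, 346, 296]) cube([548, 305, 30]);
translate([298, 346, 592]) cube([548, 305, 30]);
translate([298, 346, 888]) cube([548, 305, 30]);
translate([298, 346, 1184]) cube([548, 305, 30]);
translate([298, 346, 1480]) cube([548, 305, 30]);


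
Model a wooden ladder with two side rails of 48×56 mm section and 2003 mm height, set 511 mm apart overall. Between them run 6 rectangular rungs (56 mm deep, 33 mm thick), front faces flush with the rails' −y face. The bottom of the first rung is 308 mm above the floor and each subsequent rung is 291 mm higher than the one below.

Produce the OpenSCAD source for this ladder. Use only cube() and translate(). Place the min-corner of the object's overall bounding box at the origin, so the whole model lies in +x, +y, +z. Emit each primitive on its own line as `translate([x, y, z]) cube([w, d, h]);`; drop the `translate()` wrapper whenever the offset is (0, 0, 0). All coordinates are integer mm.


cube([48, 56, 2003]);
translate([463, 0, 0]) cube([48, 56, 2003]);
translate([48, 0, 308]) cube([415, 56, 33]);
translate([48, 0, 599]) cube([415, 56, 33]);
translate([48, 0, 890]) cube([415, 56, 33]);
translate([48, 0, 1181]) cube([415, 56, 33]);
translate([48, 0, 1472]) cube([415, 56, 33]);
translate([48, 0, 1763]) cube([415, 56, 33]);


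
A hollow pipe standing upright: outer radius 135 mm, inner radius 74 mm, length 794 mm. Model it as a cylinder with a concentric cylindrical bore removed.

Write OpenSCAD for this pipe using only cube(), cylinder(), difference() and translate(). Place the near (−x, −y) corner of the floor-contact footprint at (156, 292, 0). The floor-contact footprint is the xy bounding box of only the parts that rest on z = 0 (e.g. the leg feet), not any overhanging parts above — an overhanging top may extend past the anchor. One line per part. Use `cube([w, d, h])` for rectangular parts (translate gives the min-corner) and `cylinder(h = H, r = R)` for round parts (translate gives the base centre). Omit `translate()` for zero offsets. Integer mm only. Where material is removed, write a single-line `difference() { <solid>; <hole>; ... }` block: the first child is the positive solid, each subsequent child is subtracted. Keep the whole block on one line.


difference() { translate([291, 427, 0]) cylinder(h = 794, r = 135); translate([291, 427, 0]) cylinder(h = 794, r = 74); }


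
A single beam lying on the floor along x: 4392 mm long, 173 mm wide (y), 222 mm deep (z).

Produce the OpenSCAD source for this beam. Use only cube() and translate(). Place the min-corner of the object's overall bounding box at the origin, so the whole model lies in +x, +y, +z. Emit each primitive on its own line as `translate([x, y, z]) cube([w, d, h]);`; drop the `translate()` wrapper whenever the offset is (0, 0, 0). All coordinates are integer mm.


cube([4392, 173, 222]);


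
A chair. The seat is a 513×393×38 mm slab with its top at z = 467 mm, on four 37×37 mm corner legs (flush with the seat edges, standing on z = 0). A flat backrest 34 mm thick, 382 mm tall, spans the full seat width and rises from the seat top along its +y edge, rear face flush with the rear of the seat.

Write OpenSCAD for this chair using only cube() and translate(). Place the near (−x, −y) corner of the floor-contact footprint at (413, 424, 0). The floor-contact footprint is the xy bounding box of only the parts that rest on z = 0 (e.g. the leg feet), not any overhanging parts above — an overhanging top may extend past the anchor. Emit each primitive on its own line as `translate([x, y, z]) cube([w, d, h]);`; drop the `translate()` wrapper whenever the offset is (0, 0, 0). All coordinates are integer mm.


translate([413, 424, 429]) cube([513, 393, 38]);
translate([413, 424, 0]) cube([37, 37, 429]);
translate([889, 424, 0]) cube([37, 37, 429]);
translate([413, 780, 0]) cube([37, 37, 429]);
translate([889, 780, 0]) cube([37, 37, 429]);
translate([413, 783, 467]) cube([513, 34, 382]);


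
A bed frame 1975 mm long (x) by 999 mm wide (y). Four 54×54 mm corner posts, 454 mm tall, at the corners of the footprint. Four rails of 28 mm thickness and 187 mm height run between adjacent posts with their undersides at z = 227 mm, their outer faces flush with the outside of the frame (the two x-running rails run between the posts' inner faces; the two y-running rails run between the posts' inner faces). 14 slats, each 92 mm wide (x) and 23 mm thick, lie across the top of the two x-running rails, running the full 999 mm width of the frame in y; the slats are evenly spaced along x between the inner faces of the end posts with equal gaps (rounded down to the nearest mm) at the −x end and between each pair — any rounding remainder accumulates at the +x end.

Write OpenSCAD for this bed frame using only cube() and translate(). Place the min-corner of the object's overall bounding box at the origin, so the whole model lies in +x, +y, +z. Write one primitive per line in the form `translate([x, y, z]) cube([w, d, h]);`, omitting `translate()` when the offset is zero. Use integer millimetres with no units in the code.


// slat z = rail_z + rail_h = 227 + 187 = 414
// slat gap = ⌊(1867 − 14·92) / 15⌋ = 38
cube([54, 54, 454]);
translate([0, 945, 0]) cube([54, 54, 454]);
translate([1921, 0, 0]) cube([54, 54, 454]);
translate([1921, 945, 0]) cube([54, 54, 454]);
translate([54, 0, 227]) cube([1867, 28, 187]);
translate([54, 971, 227]) cube([1867, 28, 187]);
translate([0, 54, 227]) cube([28, 891, 187]);
translate([1947, 54, 227]) cube([28, 891, 187]);
translate([92, 0, 414]) cube([92, 999, 23]);
translate([222, 0, 414]) cube([92, 999, 23]);
translate([352, 0, 414]) cube([92, 999, 23]);
translate([482, 0, 414]) cube([92, 999, 23]);
translate([612, 0, 414]) cube([92, 999, 23]);
translate([742, 0, 414]) cube([92, 999, 23]);
translate([872, 0, 414]) cube([92, 999, 23]);
translate([1002, 0, 414]) cube([92, 999, 23]);
translate([1132, 0, 414]) cube([92, 999, 23]);
translate([1262, 0, 414]) cube([92, 999, 23]);
translate([1392, 0, 414]) cube([92, 999, 23]);
translate([1522, 0, 414]) cube([92, 999, 23]);
translate([1652, 0, 414]) cube([92, 999, 23]);
translate([1782, 0, 414]) cube([92, 999, 23]);


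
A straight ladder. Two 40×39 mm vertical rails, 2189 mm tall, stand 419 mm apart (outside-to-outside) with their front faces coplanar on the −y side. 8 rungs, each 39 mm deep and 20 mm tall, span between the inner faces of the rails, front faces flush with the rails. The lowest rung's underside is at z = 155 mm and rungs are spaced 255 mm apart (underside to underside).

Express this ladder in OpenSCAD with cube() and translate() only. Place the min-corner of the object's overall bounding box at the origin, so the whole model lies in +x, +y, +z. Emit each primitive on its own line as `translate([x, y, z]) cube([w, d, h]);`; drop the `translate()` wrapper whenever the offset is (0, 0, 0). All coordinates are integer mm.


cube([40, 39, 2189]);
translate([379, 0, 0]) cube([40, 39, 2189]);
translate([40, 0, 155]) cube([339, 39, 20]);
translate([40, 0, 410]) cube([339, 39, 20]);
translate([40, 0, 665]) cube([339, 39, 20]);
translate([40, 0, 920]) cube([339, 39, 20]);
translate([40, 0, 1175]) cube([339, 39, 20]);
translate([40, 0, 1430]) cube([339, 39, 20]);
translate([40, 0, 1685]) cube([339, 39, 20]);
translate([40, 0, 1940]) cube([339, 39, 20]);


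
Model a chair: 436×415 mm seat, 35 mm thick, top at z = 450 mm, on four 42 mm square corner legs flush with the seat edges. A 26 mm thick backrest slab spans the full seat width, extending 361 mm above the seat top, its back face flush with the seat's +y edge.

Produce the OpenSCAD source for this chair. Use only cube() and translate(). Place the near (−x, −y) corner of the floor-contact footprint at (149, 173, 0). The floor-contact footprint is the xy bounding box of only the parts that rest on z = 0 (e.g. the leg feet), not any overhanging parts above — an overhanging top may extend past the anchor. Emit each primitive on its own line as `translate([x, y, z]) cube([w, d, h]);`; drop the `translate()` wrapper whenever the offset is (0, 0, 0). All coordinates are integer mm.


// leg_h = 450 - 35 = 415
translate([149, 173, 415]) cube([436, 415, 35]);
translate([149, 173, 0]) cube([42, 42, 415]);
translate([543, 173, 0]) cube([42, 42, 415]);
translate([149, 546, 0]) cube([42, 42, 415]);
translate([543, 546, 0]) cube([42, 42, 415]);
translate([149, 562, 450]) cube([436, 26, 361]);


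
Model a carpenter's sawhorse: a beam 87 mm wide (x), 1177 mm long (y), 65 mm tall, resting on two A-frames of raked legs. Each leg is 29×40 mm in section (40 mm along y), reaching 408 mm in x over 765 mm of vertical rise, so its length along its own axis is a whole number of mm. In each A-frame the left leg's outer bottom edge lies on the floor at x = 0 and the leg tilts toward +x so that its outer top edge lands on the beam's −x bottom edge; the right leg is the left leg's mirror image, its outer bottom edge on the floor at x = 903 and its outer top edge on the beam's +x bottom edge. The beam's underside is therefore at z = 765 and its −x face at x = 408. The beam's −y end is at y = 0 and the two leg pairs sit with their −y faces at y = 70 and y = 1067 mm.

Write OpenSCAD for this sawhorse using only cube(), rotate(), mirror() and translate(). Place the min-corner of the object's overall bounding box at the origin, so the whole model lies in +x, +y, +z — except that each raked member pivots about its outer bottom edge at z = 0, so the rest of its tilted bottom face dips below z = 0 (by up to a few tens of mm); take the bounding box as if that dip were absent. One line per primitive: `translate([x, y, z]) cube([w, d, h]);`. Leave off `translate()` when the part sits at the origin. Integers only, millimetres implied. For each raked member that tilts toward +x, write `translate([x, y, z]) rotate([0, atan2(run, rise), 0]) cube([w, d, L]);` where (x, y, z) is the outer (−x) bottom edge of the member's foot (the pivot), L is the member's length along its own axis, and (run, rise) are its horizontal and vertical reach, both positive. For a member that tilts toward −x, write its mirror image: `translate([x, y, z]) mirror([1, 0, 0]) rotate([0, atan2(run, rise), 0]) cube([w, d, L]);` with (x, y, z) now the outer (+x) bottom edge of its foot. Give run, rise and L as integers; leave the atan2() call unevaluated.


translate([408, 0, 765]) cube([87, 1177, 65]);
translate([0, 70, 0]) rotate([0, atan2(408, 765), 0]) cube([29, 40, 867]);
translate([903, 70, 0]) mirror([1, 0, 0]) rotate([0, atan2(408, 765), 0]) cube([29, 40, 867]);
translate([0, 1067, 0]) rotate([0, atan2(408, 765), 0]) cube([29, 40, 867]);
translate([903, 1067, 0]) mirror([1, 0, 0]) rotate([0, atan2(408, 765), 0]) cube([29, 40, 867]);


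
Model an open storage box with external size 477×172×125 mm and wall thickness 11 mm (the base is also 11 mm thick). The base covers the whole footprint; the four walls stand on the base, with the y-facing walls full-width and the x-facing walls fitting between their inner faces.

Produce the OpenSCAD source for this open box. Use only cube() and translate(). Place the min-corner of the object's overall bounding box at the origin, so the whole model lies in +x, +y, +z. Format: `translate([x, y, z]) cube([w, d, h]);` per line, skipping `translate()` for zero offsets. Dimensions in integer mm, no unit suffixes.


cube([477, 172, 11]);
translate([0, 0, 11]) cube([477, 11, 114]);
translate([0, 161, 11]) cube([477, 11, 114]);
translate([0, 11, 11]) cube([11, 150, 114]);
translate([466, 11, 11]) cube([11, 150, 114]);


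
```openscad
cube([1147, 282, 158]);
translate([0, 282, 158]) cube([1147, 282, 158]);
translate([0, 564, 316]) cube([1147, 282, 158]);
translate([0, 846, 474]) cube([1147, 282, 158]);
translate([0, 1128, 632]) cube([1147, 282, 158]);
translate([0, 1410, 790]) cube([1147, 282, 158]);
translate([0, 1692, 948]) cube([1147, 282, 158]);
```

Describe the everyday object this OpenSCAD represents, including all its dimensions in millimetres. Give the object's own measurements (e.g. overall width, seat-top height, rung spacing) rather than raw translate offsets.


A straight staircase of 7 solid steps. Each step is 1147 mm wide (x), 282 mm deep (y, the going) and 158 mm tall (the rise). The first step rests on the floor; each subsequent step sits one going further in +y and one rise higher in +z, directly behind and above the previous step with no overlap.


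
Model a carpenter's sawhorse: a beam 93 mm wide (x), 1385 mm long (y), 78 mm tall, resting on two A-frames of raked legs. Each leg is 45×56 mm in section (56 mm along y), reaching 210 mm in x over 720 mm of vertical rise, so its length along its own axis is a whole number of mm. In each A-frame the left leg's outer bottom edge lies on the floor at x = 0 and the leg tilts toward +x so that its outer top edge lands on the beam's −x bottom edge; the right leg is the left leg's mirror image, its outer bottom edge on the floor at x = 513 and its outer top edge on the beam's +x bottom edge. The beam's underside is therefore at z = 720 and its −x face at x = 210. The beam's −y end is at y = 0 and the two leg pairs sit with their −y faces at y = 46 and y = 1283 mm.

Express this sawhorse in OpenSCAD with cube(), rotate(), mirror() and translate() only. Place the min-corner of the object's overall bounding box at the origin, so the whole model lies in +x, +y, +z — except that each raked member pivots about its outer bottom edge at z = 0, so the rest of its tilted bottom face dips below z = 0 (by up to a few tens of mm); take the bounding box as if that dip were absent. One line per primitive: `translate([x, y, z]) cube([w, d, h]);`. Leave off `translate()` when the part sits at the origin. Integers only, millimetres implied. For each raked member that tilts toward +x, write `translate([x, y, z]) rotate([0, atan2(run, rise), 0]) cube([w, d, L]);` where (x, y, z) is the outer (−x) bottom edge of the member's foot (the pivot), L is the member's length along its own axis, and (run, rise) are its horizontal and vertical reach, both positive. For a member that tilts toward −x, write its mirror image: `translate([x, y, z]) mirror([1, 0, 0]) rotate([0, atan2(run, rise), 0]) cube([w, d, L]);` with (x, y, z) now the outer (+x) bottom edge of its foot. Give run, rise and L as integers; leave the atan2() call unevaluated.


// leg length = √(210² + 720²) = 750
// right-leg outer foot x = 2·210 + 93 = 513
// beam min-corner = (210, 0, 720)
translate([210, 0, 720]) cube([93, 1385, 78]);
translate([0, 46, 0]) rotate([0, atan2(210, 720), 0]) cube([45, 56, 750]);
translate([513, 46, 0]) mirror([1, 0, 0]) rotate([0, atan2(210, 720), 0]) cube([45, 56, 750]);
translate([0, 1283, 0]) rotate([0, atan2(210, 720), 0]) cube([45, 56, 750]);
translate([513, 1283, 0]) mirror([1, 0, 0]) rotate([0, atan2(210, 720), 0]) cube([45, 56, 750]);


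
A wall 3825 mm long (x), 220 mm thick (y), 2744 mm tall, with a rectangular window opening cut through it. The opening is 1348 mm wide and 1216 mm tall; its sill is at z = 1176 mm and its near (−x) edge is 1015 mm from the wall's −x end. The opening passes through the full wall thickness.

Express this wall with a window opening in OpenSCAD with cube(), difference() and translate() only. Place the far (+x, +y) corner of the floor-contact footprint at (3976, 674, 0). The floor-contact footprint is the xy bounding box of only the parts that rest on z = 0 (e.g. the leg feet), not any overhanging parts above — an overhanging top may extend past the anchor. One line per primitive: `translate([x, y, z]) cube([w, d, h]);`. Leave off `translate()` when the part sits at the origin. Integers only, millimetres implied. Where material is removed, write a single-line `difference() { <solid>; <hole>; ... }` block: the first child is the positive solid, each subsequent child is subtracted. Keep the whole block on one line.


difference() { translate([151, 454, 0]) cube([3825, 220, 2744]); translate([1166, 454, 1176]) cube([1348, 220, 1216]); }


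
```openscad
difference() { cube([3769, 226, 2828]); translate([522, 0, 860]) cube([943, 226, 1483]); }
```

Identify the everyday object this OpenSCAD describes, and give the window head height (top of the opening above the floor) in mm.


A wall with a window opening. The window head height is 2343 mm.

A wall with a rectangular opening subtracted — a window. Sill at z = 860, opening 1483 mm tall, so the head is at 860 + 1483 = 2343 mm.


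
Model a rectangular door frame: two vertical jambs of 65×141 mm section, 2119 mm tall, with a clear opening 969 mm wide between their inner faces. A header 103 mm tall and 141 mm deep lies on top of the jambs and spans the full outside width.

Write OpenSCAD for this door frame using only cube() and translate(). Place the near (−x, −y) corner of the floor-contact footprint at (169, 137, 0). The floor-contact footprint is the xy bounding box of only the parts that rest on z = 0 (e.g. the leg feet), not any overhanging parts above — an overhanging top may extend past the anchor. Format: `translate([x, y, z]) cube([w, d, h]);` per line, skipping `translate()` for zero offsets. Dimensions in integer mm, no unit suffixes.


translate([169, 137, 0]) cube([65, 141, 2119]);
translate([1203, 137, 0]) cube([65, 141, 2119]);
translate([169, 137, 2119]) cube([1099, 141, 103]);


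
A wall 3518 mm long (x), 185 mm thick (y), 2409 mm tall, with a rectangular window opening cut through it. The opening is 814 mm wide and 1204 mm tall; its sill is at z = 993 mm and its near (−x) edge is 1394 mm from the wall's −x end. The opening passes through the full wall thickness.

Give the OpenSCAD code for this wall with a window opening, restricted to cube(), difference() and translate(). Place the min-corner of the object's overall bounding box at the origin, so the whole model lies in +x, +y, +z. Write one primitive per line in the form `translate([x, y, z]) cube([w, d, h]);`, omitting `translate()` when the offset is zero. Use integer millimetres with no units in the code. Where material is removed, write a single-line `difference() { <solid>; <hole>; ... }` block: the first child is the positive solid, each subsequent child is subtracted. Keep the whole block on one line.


difference() { cube([3518, 185, 2409]); translate([1394, 0, 993]) cube([814, 185, 1204]); }


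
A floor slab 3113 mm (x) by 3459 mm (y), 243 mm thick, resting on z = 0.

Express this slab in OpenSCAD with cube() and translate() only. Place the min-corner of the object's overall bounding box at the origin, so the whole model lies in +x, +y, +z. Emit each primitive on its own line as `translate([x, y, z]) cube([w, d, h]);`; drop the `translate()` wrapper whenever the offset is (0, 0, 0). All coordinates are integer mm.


cube([3113, 3459, 243]);


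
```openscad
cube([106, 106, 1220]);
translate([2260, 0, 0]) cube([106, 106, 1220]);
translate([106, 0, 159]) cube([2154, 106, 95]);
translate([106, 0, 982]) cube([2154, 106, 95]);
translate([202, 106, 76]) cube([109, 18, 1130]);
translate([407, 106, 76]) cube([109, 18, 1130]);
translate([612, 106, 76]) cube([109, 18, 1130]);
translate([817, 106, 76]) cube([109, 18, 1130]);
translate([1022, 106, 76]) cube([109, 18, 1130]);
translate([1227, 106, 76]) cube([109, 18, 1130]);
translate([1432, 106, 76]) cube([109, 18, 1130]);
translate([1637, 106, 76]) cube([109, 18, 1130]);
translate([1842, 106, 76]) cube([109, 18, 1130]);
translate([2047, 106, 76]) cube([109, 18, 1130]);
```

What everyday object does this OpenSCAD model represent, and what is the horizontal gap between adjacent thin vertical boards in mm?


A fence section. The picket gap is 96 mm.

Two posts, two rails, 10 pickets — a fence section. Span 2154 mm holds 10 pickets of 109 mm with 11 equal gaps: ⌊(2154 − 10·109) / 11⌋ = 96 mm.


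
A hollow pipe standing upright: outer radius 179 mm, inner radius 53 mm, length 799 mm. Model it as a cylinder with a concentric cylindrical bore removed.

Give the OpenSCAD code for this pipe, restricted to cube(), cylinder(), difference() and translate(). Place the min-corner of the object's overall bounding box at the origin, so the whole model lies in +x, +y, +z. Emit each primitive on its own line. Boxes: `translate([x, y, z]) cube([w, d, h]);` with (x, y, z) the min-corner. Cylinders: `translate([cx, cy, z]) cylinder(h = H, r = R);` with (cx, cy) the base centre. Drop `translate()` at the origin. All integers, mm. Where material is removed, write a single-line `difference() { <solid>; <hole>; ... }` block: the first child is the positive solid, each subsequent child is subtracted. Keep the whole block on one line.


difference() { translate([179, 179, 0]) cylinder(h = 799, r = 179); translate([179, 179, 0]) cylinder(h = 799, r = 53); }


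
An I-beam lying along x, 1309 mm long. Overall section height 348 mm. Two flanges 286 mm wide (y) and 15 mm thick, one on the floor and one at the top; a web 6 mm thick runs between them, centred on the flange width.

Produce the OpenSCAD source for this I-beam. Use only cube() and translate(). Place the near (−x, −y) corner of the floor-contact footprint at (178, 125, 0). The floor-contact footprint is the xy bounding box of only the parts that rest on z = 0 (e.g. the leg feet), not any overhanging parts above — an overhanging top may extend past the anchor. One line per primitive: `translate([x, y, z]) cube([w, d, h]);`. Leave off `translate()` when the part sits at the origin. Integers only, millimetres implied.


translate([178, 125, 0]) cube([1309, 286, 15]);
translate([178, 265, 15]) cube([1309, 6, 318]);
translate([178, 125, 333]) cube([1309, 286, 15]);


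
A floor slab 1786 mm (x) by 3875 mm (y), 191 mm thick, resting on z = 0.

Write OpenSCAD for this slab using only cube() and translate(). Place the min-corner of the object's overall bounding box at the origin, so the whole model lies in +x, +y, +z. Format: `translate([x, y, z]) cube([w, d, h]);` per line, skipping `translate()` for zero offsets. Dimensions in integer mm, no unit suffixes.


cube([1786, 3875, 191]);


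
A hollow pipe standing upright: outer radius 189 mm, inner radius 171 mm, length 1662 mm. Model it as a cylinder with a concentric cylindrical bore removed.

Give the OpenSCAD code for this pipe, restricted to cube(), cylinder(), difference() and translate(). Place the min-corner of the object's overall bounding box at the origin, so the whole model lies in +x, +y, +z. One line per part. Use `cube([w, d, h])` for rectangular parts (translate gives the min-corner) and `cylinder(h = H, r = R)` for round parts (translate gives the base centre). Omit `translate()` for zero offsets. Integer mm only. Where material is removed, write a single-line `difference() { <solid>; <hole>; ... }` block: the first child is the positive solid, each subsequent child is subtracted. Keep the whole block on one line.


difference() { translate([189, 189, 0]) cylinder(h = 1662, r = 189); translate([189, 189, 0]) cylinder(h = 1662, r = 171); }


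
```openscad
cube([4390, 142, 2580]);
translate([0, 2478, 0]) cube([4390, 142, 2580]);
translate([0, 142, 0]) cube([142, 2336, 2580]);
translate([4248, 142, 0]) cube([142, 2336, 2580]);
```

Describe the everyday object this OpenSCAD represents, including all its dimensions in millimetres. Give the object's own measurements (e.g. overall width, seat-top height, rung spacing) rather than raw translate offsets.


The wall frame of a small rectangular building: four walls, each 2580 mm tall and 142 mm thick, enclosing a footprint 4390 mm (x) by 2620 mm (y) outside-to-outside, with no floor or roof. The front and back walls (the −y and +y sides) span the full width; the two side walls fit between them.


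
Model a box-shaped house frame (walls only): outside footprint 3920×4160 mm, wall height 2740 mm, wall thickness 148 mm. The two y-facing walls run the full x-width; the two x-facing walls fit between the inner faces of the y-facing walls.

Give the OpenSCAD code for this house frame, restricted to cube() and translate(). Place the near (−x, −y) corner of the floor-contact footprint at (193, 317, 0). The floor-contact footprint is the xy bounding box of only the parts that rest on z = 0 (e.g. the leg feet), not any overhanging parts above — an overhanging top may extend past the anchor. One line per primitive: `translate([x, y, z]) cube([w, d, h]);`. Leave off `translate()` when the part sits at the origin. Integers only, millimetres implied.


translate([193, 317, 0]) cube([3920, 148, 2740]);
translate([193, 4329, 0]) cube([3920, 148, 2740]);
translate([193, 465, 0]) cube([148, 3864, 2740]);
translate([3965, 465, 0]) cube([148, 3864, 2740]);


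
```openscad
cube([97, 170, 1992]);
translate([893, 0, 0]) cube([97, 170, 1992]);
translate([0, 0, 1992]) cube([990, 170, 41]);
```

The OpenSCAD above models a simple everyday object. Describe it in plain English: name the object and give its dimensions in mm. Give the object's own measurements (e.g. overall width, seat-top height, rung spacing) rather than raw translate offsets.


A door frame. The clear opening is 796 mm wide and 1992 mm high. Two 97 mm wide jambs, 170 mm deep, stand either side of the opening from the floor to the top of the opening. A 41 mm thick head sits across the top of both jambs, spanning the full outside width of the frame.


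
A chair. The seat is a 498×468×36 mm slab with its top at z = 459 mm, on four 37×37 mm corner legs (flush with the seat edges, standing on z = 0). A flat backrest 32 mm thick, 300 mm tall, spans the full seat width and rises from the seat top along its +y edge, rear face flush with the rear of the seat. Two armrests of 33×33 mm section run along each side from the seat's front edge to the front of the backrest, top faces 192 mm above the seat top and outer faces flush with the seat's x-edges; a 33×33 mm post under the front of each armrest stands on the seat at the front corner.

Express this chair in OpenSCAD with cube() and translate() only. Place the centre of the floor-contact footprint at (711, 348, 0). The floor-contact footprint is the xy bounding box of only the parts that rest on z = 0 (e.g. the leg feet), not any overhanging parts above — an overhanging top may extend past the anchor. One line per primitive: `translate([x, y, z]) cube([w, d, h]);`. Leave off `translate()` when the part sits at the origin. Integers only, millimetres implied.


// leg_h = 459 - 36 = 423
// arm post h = 192 - 33 = 159
translate([462, 114, 423]) cube([498, 468, 36]);
translate([462, 114, 0]) cube([37, 37, 423]);
translate([923, 114, 0]) cube([37, 37, 423]);
translate([462, 545, 0]) cube([37, 37, 423]);
translate([923, 545, 0]) cube([37, 37, 423]);
translate([462, 550, 459]) cube([498, 32, 300]);
translate([462, 114, 618]) cube([33, 436, 33]);
translate([927, 114, 618]) cube([33, 436, 33]);
translate([462, 114, 459]) cube([33, 33, 159]);
translate([927, 114, 459]) cube([33, 33, 159]);


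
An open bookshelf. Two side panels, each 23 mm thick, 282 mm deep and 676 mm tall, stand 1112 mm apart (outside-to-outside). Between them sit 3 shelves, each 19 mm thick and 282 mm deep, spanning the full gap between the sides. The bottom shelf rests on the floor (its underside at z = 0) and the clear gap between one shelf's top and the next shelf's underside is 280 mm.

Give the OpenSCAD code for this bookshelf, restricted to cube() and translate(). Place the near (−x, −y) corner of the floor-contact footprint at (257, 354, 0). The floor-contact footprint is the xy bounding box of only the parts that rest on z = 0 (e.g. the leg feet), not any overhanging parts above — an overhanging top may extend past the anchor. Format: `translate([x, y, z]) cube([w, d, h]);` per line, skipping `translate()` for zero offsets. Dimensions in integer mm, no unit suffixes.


translate([257, 354, 0]) cube([23, 282, 676]);
translate([1346, 354, 0]) cube([23, 282, 676]);
translate([280, 354, 0]) cube([1066, 282, 19]);
translate([280, 354, 299]) cube([1066, 282, 19]);
translate([280, 354, 598]) cube([1066, 282, 19]);


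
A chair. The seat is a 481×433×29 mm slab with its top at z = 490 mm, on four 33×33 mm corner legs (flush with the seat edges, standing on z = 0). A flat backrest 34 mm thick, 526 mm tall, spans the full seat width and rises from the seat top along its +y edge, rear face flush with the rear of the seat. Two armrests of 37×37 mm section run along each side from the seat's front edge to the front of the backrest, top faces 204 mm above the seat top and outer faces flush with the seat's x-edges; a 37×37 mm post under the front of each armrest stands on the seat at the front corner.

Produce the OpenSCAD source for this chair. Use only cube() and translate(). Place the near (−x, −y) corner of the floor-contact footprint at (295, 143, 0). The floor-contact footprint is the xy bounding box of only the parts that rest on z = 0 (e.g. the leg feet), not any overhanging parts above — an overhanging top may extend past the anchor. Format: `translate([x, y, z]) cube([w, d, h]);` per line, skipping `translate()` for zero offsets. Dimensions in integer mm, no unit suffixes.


translate([295, 143, 461]) cube([481, 433, 29]);
translate([295, 143, 0]) cube([33, 33, 461]);
translate([743, 143, 0]) cube([33, 33, 461]);
translate([295, 543, 0]) cube([33, 33, 461]);
translate([743, 543, 0]) cube([33, 33, 461]);
translate([295, 542, 490]) cube([481, 34, 526]);
translate([295, 143, 657]) cube([37, 399, 37]);
translate([739, 143, 657]) cube([37, 399, 37]);
translate([295, 143, 490]) cube([37, 37, 167]);
translate([739, 143, 490]) cube([37, 37, 167]);


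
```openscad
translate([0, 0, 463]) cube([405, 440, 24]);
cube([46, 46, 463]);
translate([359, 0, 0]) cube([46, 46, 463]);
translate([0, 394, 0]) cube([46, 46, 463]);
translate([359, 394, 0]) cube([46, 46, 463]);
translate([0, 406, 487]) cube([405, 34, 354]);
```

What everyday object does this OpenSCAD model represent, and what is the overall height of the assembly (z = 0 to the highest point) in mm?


A chair. The overall height is 841 mm.

A slab on four corner posts with a tall panel at the back — a chair. The seat slab sits at z = 463 with thickness 24, and the 354 mm backrest starts at the seat top, so the overall height is 463 + 24 + 354 = 841 mm.


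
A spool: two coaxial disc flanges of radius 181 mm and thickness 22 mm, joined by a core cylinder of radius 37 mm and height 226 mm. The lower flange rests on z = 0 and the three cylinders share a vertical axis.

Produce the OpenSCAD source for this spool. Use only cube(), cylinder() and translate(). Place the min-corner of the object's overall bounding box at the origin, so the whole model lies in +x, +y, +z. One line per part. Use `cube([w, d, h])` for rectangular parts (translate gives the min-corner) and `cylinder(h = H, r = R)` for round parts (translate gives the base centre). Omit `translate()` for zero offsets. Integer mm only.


translate([181, 181, 0]) cylinder(h = 22, r = 181);
translate([181, 181, 22]) cylinder(h = 226, r = 37);
translate([181, 181, 248]) cylinder(h = 22, r = 181);


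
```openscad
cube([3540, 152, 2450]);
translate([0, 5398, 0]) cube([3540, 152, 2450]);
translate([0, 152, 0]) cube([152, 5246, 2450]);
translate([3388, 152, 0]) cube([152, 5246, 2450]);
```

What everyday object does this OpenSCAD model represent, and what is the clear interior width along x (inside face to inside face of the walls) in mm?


A house (or room) frame. The interior width is 3236 mm.

Four 2450 mm walls enclosing a rectangle with no floor or roof — a room or house frame. Outside width is 3540 mm and wall thickness is 152 mm, so the interior width is 3540 − 2 × 152 = 3236 mm.


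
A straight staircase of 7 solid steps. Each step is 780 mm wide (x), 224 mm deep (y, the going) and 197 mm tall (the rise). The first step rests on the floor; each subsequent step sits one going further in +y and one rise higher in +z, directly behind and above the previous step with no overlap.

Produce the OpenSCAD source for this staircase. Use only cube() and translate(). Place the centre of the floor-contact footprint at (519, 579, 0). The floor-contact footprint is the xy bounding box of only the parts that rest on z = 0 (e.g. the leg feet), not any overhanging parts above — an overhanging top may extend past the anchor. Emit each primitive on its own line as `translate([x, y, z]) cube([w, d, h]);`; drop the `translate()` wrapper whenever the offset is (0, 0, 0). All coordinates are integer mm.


translate([129, 467, 0]) cube([780, 224, 197]);
translate([129, 691, 197]) cube([780, 224, 197]);
translate([129, 915, 394]) cube([780, 224, 197]);
translate([129, 1139, 591]) cube([780, 224, 197]);
translate([129, 1363, 788]) cube([780, 224, 197]);
translate([129, 1587, 985]) cube([780, 224, 197]);
translate([129, 1811, 1182]) cube([780, 224, 197]);


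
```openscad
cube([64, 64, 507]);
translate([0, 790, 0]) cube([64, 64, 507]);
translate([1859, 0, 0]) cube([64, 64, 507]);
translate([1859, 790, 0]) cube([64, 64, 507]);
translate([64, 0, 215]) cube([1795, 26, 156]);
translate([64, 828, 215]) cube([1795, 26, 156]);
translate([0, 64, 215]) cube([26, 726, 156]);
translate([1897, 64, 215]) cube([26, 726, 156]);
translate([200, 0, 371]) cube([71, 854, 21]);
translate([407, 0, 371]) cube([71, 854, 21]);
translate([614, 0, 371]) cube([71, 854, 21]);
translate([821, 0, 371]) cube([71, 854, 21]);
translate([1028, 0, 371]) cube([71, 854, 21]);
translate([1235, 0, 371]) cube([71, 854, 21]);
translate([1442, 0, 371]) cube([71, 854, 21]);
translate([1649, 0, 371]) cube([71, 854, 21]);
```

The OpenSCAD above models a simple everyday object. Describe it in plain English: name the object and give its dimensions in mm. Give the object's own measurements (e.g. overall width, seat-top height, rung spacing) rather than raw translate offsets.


A bed frame 1923 mm long (x) by 854 mm wide (y). Four 64×64 mm corner posts, 507 mm tall, at the corners of the footprint. Four rails of 26 mm thickness and 156 mm height run between adjacent posts with their undersides at z = 215 mm, their outer faces flush with the outside of the frame (the two x-running rails run between the posts' inner faces; the two y-running rails run between the posts' inner faces). 8 slats, each 71 mm wide (x) and 21 mm thick, lie across the top of the two x-running rails, running the full 854 mm width of the frame in y; along x they sit between the end posts with a 136 mm gap after the −x posts and between neighbouring slats, leaving 139 mm before the +x posts.


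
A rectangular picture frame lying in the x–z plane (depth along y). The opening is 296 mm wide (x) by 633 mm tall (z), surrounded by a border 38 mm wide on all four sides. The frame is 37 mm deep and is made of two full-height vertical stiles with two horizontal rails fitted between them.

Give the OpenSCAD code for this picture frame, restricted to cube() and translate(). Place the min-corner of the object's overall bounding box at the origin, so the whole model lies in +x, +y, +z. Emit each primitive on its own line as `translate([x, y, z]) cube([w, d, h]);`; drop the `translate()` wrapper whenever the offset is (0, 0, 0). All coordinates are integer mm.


cube([38, 37, 709]);
translate([334, 0, 0]) cube([38, 37, 709]);
translate([38, 0, 0]) cube([296, 37, 38]);
translate([38, 0, 671]) cube([296, 37, 38]);


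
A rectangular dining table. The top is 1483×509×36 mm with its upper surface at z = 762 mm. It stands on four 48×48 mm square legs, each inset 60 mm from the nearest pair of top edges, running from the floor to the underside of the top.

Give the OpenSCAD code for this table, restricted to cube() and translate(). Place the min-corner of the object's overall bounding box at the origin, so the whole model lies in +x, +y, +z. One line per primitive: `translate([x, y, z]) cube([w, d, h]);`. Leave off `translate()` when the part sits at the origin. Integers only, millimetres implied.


translate([0, 0, 726]) cube([1483, 509, 36]);
translate([60, 60, 0]) cube([48, 48, 726]);
translate([1375, 60, 0]) cube([48, 48, 726]);
translate([60, 401, 0]) cube([48, 48, 726]);
translate([1375, 401, 0]) cube([48, 48, 726]);


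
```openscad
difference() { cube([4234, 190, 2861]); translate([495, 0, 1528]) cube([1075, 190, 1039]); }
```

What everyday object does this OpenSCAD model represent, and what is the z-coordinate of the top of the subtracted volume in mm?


A wall with a window opening. The window head height is 2567 mm.

A wall with a rectangular opening subtracted — a window. Sill at z = 1528, opening 1039 mm tall, so the head is at 1528 + 1039 = 2567 mm.


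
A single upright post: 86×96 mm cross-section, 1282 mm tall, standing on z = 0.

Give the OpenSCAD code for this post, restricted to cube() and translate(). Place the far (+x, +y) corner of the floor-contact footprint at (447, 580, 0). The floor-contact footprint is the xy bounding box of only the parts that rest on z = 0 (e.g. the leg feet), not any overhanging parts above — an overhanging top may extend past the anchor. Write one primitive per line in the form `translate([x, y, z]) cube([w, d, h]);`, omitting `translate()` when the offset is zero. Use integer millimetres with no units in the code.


translate([361, 484, 0]) cube([86, 96, 1282]);


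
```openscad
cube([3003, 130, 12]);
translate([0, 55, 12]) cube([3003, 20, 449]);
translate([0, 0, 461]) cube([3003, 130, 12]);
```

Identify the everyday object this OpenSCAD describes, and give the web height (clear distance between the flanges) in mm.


An I-beam. The web height is 449 mm.

Two wide flanges with a thin centred web — an I-beam. Overall 473 mm minus two 12 mm flanges gives a web of 473 − 2·12 = 449 mm.


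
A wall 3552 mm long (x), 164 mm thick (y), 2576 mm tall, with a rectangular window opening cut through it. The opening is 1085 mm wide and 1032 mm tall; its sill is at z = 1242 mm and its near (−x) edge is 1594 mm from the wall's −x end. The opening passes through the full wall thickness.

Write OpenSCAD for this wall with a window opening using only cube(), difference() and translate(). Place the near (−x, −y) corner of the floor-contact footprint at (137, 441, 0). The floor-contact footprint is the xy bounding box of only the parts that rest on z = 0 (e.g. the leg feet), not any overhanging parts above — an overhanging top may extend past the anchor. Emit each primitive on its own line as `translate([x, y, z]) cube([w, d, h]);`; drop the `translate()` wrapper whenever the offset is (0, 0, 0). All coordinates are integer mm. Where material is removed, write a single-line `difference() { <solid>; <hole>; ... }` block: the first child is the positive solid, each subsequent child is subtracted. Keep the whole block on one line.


difference() { translate([137, 441, 0]) cube([3552, 164, 2576]); translate([1731, 441, 1242]) cube([1085, 164, 1032]); }
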